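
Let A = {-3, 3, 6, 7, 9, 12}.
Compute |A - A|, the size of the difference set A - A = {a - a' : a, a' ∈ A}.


A - A = {a - a' : a, a' ∈ A}; |A| = 6.
Bounds: 2|A|-1 ≤ |A - A| ≤ |A|² - |A| + 1, i.e. 11 ≤ |A - A| ≤ 31.
Note: 0 ∈ A - A always (from a - a). The set is symmetric: if d ∈ A - A then -d ∈ A - A.
Enumerate nonzero differences d = a - a' with a > a' (then include -d):
Positive differences: {1, 2, 3, 4, 5, 6, 9, 10, 12, 15}
Full difference set: {0} ∪ (positive diffs) ∪ (negative diffs).
|A - A| = 1 + 2·10 = 21 (matches direct enumeration: 21).

|A - A| = 21


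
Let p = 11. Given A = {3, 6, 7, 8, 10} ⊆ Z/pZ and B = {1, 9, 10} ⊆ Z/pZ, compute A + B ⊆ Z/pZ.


Work in Z/11Z: reduce every sum a + b modulo 11.
Enumerate all 15 pairs:
a = 3: 3+1=4, 3+9=1, 3+10=2
a = 6: 6+1=7, 6+9=4, 6+10=5
a = 7: 7+1=8, 7+9=5, 7+10=6
a = 8: 8+1=9, 8+9=6, 8+10=7
a = 10: 10+1=0, 10+9=8, 10+10=9
Distinct residues collected: {0, 1, 2, 4, 5, 6, 7, 8, 9}
|A + B| = 9 (out of 11 total residues).

A + B = {0, 1, 2, 4, 5, 6, 7, 8, 9}


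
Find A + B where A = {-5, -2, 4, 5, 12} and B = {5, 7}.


A + B = {a + b : a ∈ A, b ∈ B}.
Enumerate all |A|·|B| = 5·2 = 10 pairs (a, b) and collect distinct sums.
a = -5: -5+5=0, -5+7=2
a = -2: -2+5=3, -2+7=5
a = 4: 4+5=9, 4+7=11
a = 5: 5+5=10, 5+7=12
a = 12: 12+5=17, 12+7=19
Collecting distinct sums: A + B = {0, 2, 3, 5, 9, 10, 11, 12, 17, 19}
|A + B| = 10

A + B = {0, 2, 3, 5, 9, 10, 11, 12, 17, 19}


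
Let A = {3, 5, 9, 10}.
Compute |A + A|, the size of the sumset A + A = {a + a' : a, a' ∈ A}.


A + A = {a + a' : a, a' ∈ A}; |A| = 4.
General bounds: 2|A| - 1 ≤ |A + A| ≤ |A|(|A|+1)/2, i.e. 7 ≤ |A + A| ≤ 10.
Lower bound 2|A|-1 is attained iff A is an arithmetic progression.
Enumerate sums a + a' for a ≤ a' (symmetric, so this suffices):
a = 3: 3+3=6, 3+5=8, 3+9=12, 3+10=13
a = 5: 5+5=10, 5+9=14, 5+10=15
a = 9: 9+9=18, 9+10=19
a = 10: 10+10=20
Distinct sums: {6, 8, 10, 12, 13, 14, 15, 18, 19, 20}
|A + A| = 10

|A + A| = 10


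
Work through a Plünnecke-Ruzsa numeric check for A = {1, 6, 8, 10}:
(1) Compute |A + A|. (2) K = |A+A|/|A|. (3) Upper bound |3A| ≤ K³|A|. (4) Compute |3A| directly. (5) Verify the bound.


|A| = 4.
Step 1: Compute A + A by enumerating all 16 pairs.
A + A = {2, 7, 9, 11, 12, 14, 16, 18, 20}, so |A + A| = 9.
Step 2: Doubling constant K = |A + A|/|A| = 9/4 = 9/4 ≈ 2.2500.
Step 3: Plünnecke-Ruzsa gives |3A| ≤ K³·|A| = (2.2500)³ · 4 ≈ 45.5625.
Step 4: Compute 3A = A + A + A directly by enumerating all triples (a,b,c) ∈ A³; |3A| = 16.
Step 5: Check 16 ≤ 45.5625? Yes ✓.

K = 9/4, Plünnecke-Ruzsa bound K³|A| ≈ 45.5625, |3A| = 16, inequality holds.


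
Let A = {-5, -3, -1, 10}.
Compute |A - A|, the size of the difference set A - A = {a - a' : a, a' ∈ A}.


A - A = {a - a' : a, a' ∈ A}; |A| = 4.
Bounds: 2|A|-1 ≤ |A - A| ≤ |A|² - |A| + 1, i.e. 7 ≤ |A - A| ≤ 13.
Note: 0 ∈ A - A always (from a - a). The set is symmetric: if d ∈ A - A then -d ∈ A - A.
Enumerate nonzero differences d = a - a' with a > a' (then include -d):
Positive differences: {2, 4, 11, 13, 15}
Full difference set: {0} ∪ (positive diffs) ∪ (negative diffs).
|A - A| = 1 + 2·5 = 11 (matches direct enumeration: 11).

|A - A| = 11


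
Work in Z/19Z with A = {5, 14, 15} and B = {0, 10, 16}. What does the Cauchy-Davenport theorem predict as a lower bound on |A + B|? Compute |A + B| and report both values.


Cauchy-Davenport: |A + B| ≥ min(p, |A| + |B| - 1) for A, B nonempty in Z/pZ.
|A| = 3, |B| = 3, p = 19.
CD lower bound = min(19, 3 + 3 - 1) = min(19, 5) = 5.
Compute A + B mod 19 directly:
a = 5: 5+0=5, 5+10=15, 5+16=2
a = 14: 14+0=14, 14+10=5, 14+16=11
a = 15: 15+0=15, 15+10=6, 15+16=12
A + B = {2, 5, 6, 11, 12, 14, 15}, so |A + B| = 7.
Verify: 7 ≥ 5? Yes ✓.

CD lower bound = 5, actual |A + B| = 7.


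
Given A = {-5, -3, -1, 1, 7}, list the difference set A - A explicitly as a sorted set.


A - A = {a - a' : a, a' ∈ A}.
Compute a - a' for each ordered pair (a, a'):
a = -5: -5--5=0, -5--3=-2, -5--1=-4, -5-1=-6, -5-7=-12
a = -3: -3--5=2, -3--3=0, -3--1=-2, -3-1=-4, -3-7=-10
a = -1: -1--5=4, -1--3=2, -1--1=0, -1-1=-2, -1-7=-8
a = 1: 1--5=6, 1--3=4, 1--1=2, 1-1=0, 1-7=-6
a = 7: 7--5=12, 7--3=10, 7--1=8, 7-1=6, 7-7=0
Collecting distinct values (and noting 0 appears from a-a):
A - A = {-12, -10, -8, -6, -4, -2, 0, 2, 4, 6, 8, 10, 12}
|A - A| = 13

A - A = {-12, -10, -8, -6, -4, -2, 0, 2, 4, 6, 8, 10, 12}


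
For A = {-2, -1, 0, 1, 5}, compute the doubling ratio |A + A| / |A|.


|A| = 5.
Compute A + A by enumerating all 25 pairs.
A + A = {-4, -3, -2, -1, 0, 1, 2, 3, 4, 5, 6, 10}, so |A + A| = 12.
K = |A + A| / |A| = 12/5 (already in lowest terms) ≈ 2.4000.
Reference: AP of size 5 gives K = 9/5 ≈ 1.8000; a fully generic set of size 5 gives K ≈ 3.0000.

|A| = 5, |A + A| = 12, K = 12/5.


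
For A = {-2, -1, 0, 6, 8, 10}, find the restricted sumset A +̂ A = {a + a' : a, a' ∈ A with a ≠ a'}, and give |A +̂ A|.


Restricted sumset: A +̂ A = {a + a' : a ∈ A, a' ∈ A, a ≠ a'}.
Equivalently, take A + A and drop any sum 2a that is achievable ONLY as a + a for a ∈ A (i.e. sums representable only with equal summands).
Enumerate pairs (a, a') with a < a' (symmetric, so each unordered pair gives one sum; this covers all a ≠ a'):
  -2 + -1 = -3
  -2 + 0 = -2
  -2 + 6 = 4
  -2 + 8 = 6
  -2 + 10 = 8
  -1 + 0 = -1
  -1 + 6 = 5
  -1 + 8 = 7
  -1 + 10 = 9
  0 + 6 = 6
  0 + 8 = 8
  0 + 10 = 10
  6 + 8 = 14
  6 + 10 = 16
  8 + 10 = 18
Collected distinct sums: {-3, -2, -1, 4, 5, 6, 7, 8, 9, 10, 14, 16, 18}
|A +̂ A| = 13
(Reference bound: |A +̂ A| ≥ 2|A| - 3 for |A| ≥ 2, with |A| = 6 giving ≥ 9.)

|A +̂ A| = 13


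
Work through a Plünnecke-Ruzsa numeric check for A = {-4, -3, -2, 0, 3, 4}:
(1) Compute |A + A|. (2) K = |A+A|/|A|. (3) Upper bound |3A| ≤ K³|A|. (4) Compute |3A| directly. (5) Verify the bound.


|A| = 6.
Step 1: Compute A + A by enumerating all 36 pairs.
A + A = {-8, -7, -6, -5, -4, -3, -2, -1, 0, 1, 2, 3, 4, 6, 7, 8}, so |A + A| = 16.
Step 2: Doubling constant K = |A + A|/|A| = 16/6 = 16/6 ≈ 2.6667.
Step 3: Plünnecke-Ruzsa gives |3A| ≤ K³·|A| = (2.6667)³ · 6 ≈ 113.7778.
Step 4: Compute 3A = A + A + A directly by enumerating all triples (a,b,c) ∈ A³; |3A| = 25.
Step 5: Check 25 ≤ 113.7778? Yes ✓.

K = 16/6, Plünnecke-Ruzsa bound K³|A| ≈ 113.7778, |3A| = 25, inequality holds.


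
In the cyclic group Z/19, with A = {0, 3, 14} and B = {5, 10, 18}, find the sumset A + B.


Work in Z/19Z: reduce every sum a + b modulo 19.
Enumerate all 9 pairs:
a = 0: 0+5=5, 0+10=10, 0+18=18
a = 3: 3+5=8, 3+10=13, 3+18=2
a = 14: 14+5=0, 14+10=5, 14+18=13
Distinct residues collected: {0, 2, 5, 8, 10, 13, 18}
|A + B| = 7 (out of 19 total residues).

A + B = {0, 2, 5, 8, 10, 13, 18}


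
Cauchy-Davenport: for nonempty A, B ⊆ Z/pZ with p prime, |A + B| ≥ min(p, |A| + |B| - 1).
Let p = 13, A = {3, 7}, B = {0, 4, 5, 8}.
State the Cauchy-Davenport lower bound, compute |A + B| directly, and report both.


Cauchy-Davenport: |A + B| ≥ min(p, |A| + |B| - 1) for A, B nonempty in Z/pZ.
|A| = 2, |B| = 4, p = 13.
CD lower bound = min(13, 2 + 4 - 1) = min(13, 5) = 5.
Compute A + B mod 13 directly:
a = 3: 3+0=3, 3+4=7, 3+5=8, 3+8=11
a = 7: 7+0=7, 7+4=11, 7+5=12, 7+8=2
A + B = {2, 3, 7, 8, 11, 12}, so |A + B| = 6.
Verify: 6 ≥ 5? Yes ✓.

CD lower bound = 5, actual |A + B| = 6.


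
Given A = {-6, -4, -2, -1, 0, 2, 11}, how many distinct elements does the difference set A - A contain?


A - A = {a - a' : a, a' ∈ A}; |A| = 7.
Bounds: 2|A|-1 ≤ |A - A| ≤ |A|² - |A| + 1, i.e. 13 ≤ |A - A| ≤ 43.
Note: 0 ∈ A - A always (from a - a). The set is symmetric: if d ∈ A - A then -d ∈ A - A.
Enumerate nonzero differences d = a - a' with a > a' (then include -d):
Positive differences: {1, 2, 3, 4, 5, 6, 8, 9, 11, 12, 13, 15, 17}
Full difference set: {0} ∪ (positive diffs) ∪ (negative diffs).
|A - A| = 1 + 2·13 = 27 (matches direct enumeration: 27).

|A - A| = 27


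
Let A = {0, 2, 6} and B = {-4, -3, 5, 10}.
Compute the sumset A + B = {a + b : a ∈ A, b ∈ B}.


A + B = {a + b : a ∈ A, b ∈ B}.
Enumerate all |A|·|B| = 3·4 = 12 pairs (a, b) and collect distinct sums.
a = 0: 0+-4=-4, 0+-3=-3, 0+5=5, 0+10=10
a = 2: 2+-4=-2, 2+-3=-1, 2+5=7, 2+10=12
a = 6: 6+-4=2, 6+-3=3, 6+5=11, 6+10=16
Collecting distinct sums: A + B = {-4, -3, -2, -1, 2, 3, 5, 7, 10, 11, 12, 16}
|A + B| = 12

A + B = {-4, -3, -2, -1, 2, 3, 5, 7, 10, 11, 12, 16}


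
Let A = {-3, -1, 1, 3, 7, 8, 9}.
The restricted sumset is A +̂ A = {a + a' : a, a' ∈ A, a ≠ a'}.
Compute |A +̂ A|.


Restricted sumset: A +̂ A = {a + a' : a ∈ A, a' ∈ A, a ≠ a'}.
Equivalently, take A + A and drop any sum 2a that is achievable ONLY as a + a for a ∈ A (i.e. sums representable only with equal summands).
Enumerate pairs (a, a') with a < a' (symmetric, so each unordered pair gives one sum; this covers all a ≠ a'):
  -3 + -1 = -4
  -3 + 1 = -2
  -3 + 3 = 0
  -3 + 7 = 4
  -3 + 8 = 5
  -3 + 9 = 6
  -1 + 1 = 0
  -1 + 3 = 2
  -1 + 7 = 6
  -1 + 8 = 7
  -1 + 9 = 8
  1 + 3 = 4
  1 + 7 = 8
  1 + 8 = 9
  1 + 9 = 10
  3 + 7 = 10
  3 + 8 = 11
  3 + 9 = 12
  7 + 8 = 15
  7 + 9 = 16
  8 + 9 = 17
Collected distinct sums: {-4, -2, 0, 2, 4, 5, 6, 7, 8, 9, 10, 11, 12, 15, 16, 17}
|A +̂ A| = 16
(Reference bound: |A +̂ A| ≥ 2|A| - 3 for |A| ≥ 2, with |A| = 7 giving ≥ 11.)

|A +̂ A| = 16


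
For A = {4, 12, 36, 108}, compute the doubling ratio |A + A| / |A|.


|A| = 4.
Compute A + A by enumerating all 16 pairs.
A + A = {8, 16, 24, 40, 48, 72, 112, 120, 144, 216}, so |A + A| = 10.
K = |A + A| / |A| = 10/4 = 5/2 ≈ 2.5000.
Reference: AP of size 4 gives K = 7/4 ≈ 1.7500; a fully generic set of size 4 gives K ≈ 2.5000.

|A| = 4, |A + A| = 10, K = 10/4 = 5/2.


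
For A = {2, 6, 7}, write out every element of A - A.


A - A = {a - a' : a, a' ∈ A}.
Compute a - a' for each ordered pair (a, a'):
a = 2: 2-2=0, 2-6=-4, 2-7=-5
a = 6: 6-2=4, 6-6=0, 6-7=-1
a = 7: 7-2=5, 7-6=1, 7-7=0
Collecting distinct values (and noting 0 appears from a-a):
A - A = {-5, -4, -1, 0, 1, 4, 5}
|A - A| = 7

A - A = {-5, -4, -1, 0, 1, 4, 5}


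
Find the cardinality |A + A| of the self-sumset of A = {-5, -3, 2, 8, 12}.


A + A = {a + a' : a, a' ∈ A}; |A| = 5.
General bounds: 2|A| - 1 ≤ |A + A| ≤ |A|(|A|+1)/2, i.e. 9 ≤ |A + A| ≤ 15.
Lower bound 2|A|-1 is attained iff A is an arithmetic progression.
Enumerate sums a + a' for a ≤ a' (symmetric, so this suffices):
a = -5: -5+-5=-10, -5+-3=-8, -5+2=-3, -5+8=3, -5+12=7
a = -3: -3+-3=-6, -3+2=-1, -3+8=5, -3+12=9
a = 2: 2+2=4, 2+8=10, 2+12=14
a = 8: 8+8=16, 8+12=20
a = 12: 12+12=24
Distinct sums: {-10, -8, -6, -3, -1, 3, 4, 5, 7, 9, 10, 14, 16, 20, 24}
|A + A| = 15

|A + A| = 15


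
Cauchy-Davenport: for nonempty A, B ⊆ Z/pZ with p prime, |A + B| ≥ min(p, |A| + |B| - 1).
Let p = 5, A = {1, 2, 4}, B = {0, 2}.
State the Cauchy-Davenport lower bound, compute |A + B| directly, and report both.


Cauchy-Davenport: |A + B| ≥ min(p, |A| + |B| - 1) for A, B nonempty in Z/pZ.
|A| = 3, |B| = 2, p = 5.
CD lower bound = min(5, 3 + 2 - 1) = min(5, 4) = 4.
Compute A + B mod 5 directly:
a = 1: 1+0=1, 1+2=3
a = 2: 2+0=2, 2+2=4
a = 4: 4+0=4, 4+2=1
A + B = {1, 2, 3, 4}, so |A + B| = 4.
Verify: 4 ≥ 4? Yes ✓.

CD lower bound = 4, actual |A + B| = 4.


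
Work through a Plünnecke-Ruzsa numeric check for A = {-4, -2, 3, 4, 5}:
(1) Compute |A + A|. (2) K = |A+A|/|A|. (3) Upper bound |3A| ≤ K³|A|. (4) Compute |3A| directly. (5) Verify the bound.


|A| = 5.
Step 1: Compute A + A by enumerating all 25 pairs.
A + A = {-8, -6, -4, -1, 0, 1, 2, 3, 6, 7, 8, 9, 10}, so |A + A| = 13.
Step 2: Doubling constant K = |A + A|/|A| = 13/5 = 13/5 ≈ 2.6000.
Step 3: Plünnecke-Ruzsa gives |3A| ≤ K³·|A| = (2.6000)³ · 5 ≈ 87.8800.
Step 4: Compute 3A = A + A + A directly by enumerating all triples (a,b,c) ∈ A³; |3A| = 25.
Step 5: Check 25 ≤ 87.8800? Yes ✓.

K = 13/5, Plünnecke-Ruzsa bound K³|A| ≈ 87.8800, |3A| = 25, inequality holds.


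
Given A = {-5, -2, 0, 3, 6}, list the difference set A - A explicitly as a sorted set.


A - A = {a - a' : a, a' ∈ A}.
Compute a - a' for each ordered pair (a, a'):
a = -5: -5--5=0, -5--2=-3, -5-0=-5, -5-3=-8, -5-6=-11
a = -2: -2--5=3, -2--2=0, -2-0=-2, -2-3=-5, -2-6=-8
a = 0: 0--5=5, 0--2=2, 0-0=0, 0-3=-3, 0-6=-6
a = 3: 3--5=8, 3--2=5, 3-0=3, 3-3=0, 3-6=-3
a = 6: 6--5=11, 6--2=8, 6-0=6, 6-3=3, 6-6=0
Collecting distinct values (and noting 0 appears from a-a):
A - A = {-11, -8, -6, -5, -3, -2, 0, 2, 3, 5, 6, 8, 11}
|A - A| = 13

A - A = {-11, -8, -6, -5, -3, -2, 0, 2, 3, 5, 6, 8, 11}


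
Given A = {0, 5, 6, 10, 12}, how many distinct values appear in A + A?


A + A = {a + a' : a, a' ∈ A}; |A| = 5.
General bounds: 2|A| - 1 ≤ |A + A| ≤ |A|(|A|+1)/2, i.e. 9 ≤ |A + A| ≤ 15.
Lower bound 2|A|-1 is attained iff A is an arithmetic progression.
Enumerate sums a + a' for a ≤ a' (symmetric, so this suffices):
a = 0: 0+0=0, 0+5=5, 0+6=6, 0+10=10, 0+12=12
a = 5: 5+5=10, 5+6=11, 5+10=15, 5+12=17
a = 6: 6+6=12, 6+10=16, 6+12=18
a = 10: 10+10=20, 10+12=22
a = 12: 12+12=24
Distinct sums: {0, 5, 6, 10, 11, 12, 15, 16, 17, 18, 20, 22, 24}
|A + A| = 13

|A + A| = 13


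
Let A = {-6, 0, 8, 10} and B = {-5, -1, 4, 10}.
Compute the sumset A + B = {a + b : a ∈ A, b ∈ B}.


A + B = {a + b : a ∈ A, b ∈ B}.
Enumerate all |A|·|B| = 4·4 = 16 pairs (a, b) and collect distinct sums.
a = -6: -6+-5=-11, -6+-1=-7, -6+4=-2, -6+10=4
a = 0: 0+-5=-5, 0+-1=-1, 0+4=4, 0+10=10
a = 8: 8+-5=3, 8+-1=7, 8+4=12, 8+10=18
a = 10: 10+-5=5, 10+-1=9, 10+4=14, 10+10=20
Collecting distinct sums: A + B = {-11, -7, -5, -2, -1, 3, 4, 5, 7, 9, 10, 12, 14, 18, 20}
|A + B| = 15

A + B = {-11, -7, -5, -2, -1, 3, 4, 5, 7, 9, 10, 12, 14, 18, 20}


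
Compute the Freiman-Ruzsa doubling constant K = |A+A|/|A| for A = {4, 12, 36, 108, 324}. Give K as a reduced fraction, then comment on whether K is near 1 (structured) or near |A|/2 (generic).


|A| = 5.
Compute A + A by enumerating all 25 pairs.
A + A = {8, 16, 24, 40, 48, 72, 112, 120, 144, 216, 328, 336, 360, 432, 648}, so |A + A| = 15.
K = |A + A| / |A| = 15/5 = 3/1 ≈ 3.0000.
Reference: AP of size 5 gives K = 9/5 ≈ 1.8000; a fully generic set of size 5 gives K ≈ 3.0000.

|A| = 5, |A + A| = 15, K = 15/5 = 3/1.


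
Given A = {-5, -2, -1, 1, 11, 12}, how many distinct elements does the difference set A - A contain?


A - A = {a - a' : a, a' ∈ A}; |A| = 6.
Bounds: 2|A|-1 ≤ |A - A| ≤ |A|² - |A| + 1, i.e. 11 ≤ |A - A| ≤ 31.
Note: 0 ∈ A - A always (from a - a). The set is symmetric: if d ∈ A - A then -d ∈ A - A.
Enumerate nonzero differences d = a - a' with a > a' (then include -d):
Positive differences: {1, 2, 3, 4, 6, 10, 11, 12, 13, 14, 16, 17}
Full difference set: {0} ∪ (positive diffs) ∪ (negative diffs).
|A - A| = 1 + 2·12 = 25 (matches direct enumeration: 25).

|A - A| = 25


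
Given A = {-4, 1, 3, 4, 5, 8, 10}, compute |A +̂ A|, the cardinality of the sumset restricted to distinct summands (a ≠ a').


Restricted sumset: A +̂ A = {a + a' : a ∈ A, a' ∈ A, a ≠ a'}.
Equivalently, take A + A and drop any sum 2a that is achievable ONLY as a + a for a ∈ A (i.e. sums representable only with equal summands).
Enumerate pairs (a, a') with a < a' (symmetric, so each unordered pair gives one sum; this covers all a ≠ a'):
  -4 + 1 = -3
  -4 + 3 = -1
  -4 + 4 = 0
  -4 + 5 = 1
  -4 + 8 = 4
  -4 + 10 = 6
  1 + 3 = 4
  1 + 4 = 5
  1 + 5 = 6
  1 + 8 = 9
  1 + 10 = 11
  3 + 4 = 7
  3 + 5 = 8
  3 + 8 = 11
  3 + 10 = 13
  4 + 5 = 9
  4 + 8 = 12
  4 + 10 = 14
  5 + 8 = 13
  5 + 10 = 15
  8 + 10 = 18
Collected distinct sums: {-3, -1, 0, 1, 4, 5, 6, 7, 8, 9, 11, 12, 13, 14, 15, 18}
|A +̂ A| = 16
(Reference bound: |A +̂ A| ≥ 2|A| - 3 for |A| ≥ 2, with |A| = 7 giving ≥ 11.)

|A +̂ A| = 16


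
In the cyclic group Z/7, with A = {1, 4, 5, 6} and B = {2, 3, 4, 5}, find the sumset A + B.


Work in Z/7Z: reduce every sum a + b modulo 7.
Enumerate all 16 pairs:
a = 1: 1+2=3, 1+3=4, 1+4=5, 1+5=6
a = 4: 4+2=6, 4+3=0, 4+4=1, 4+5=2
a = 5: 5+2=0, 5+3=1, 5+4=2, 5+5=3
a = 6: 6+2=1, 6+3=2, 6+4=3, 6+5=4
Distinct residues collected: {0, 1, 2, 3, 4, 5, 6}
|A + B| = 7 (out of 7 total residues).

A + B = {0, 1, 2, 3, 4, 5, 6}


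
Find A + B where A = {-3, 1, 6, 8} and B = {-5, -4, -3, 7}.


A + B = {a + b : a ∈ A, b ∈ B}.
Enumerate all |A|·|B| = 4·4 = 16 pairs (a, b) and collect distinct sums.
a = -3: -3+-5=-8, -3+-4=-7, -3+-3=-6, -3+7=4
a = 1: 1+-5=-4, 1+-4=-3, 1+-3=-2, 1+7=8
a = 6: 6+-5=1, 6+-4=2, 6+-3=3, 6+7=13
a = 8: 8+-5=3, 8+-4=4, 8+-3=5, 8+7=15
Collecting distinct sums: A + B = {-8, -7, -6, -4, -3, -2, 1, 2, 3, 4, 5, 8, 13, 15}
|A + B| = 14

A + B = {-8, -7, -6, -4, -3, -2, 1, 2, 3, 4, 5, 8, 13, 15}


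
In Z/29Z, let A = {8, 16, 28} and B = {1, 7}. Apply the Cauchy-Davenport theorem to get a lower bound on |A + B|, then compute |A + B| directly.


Cauchy-Davenport: |A + B| ≥ min(p, |A| + |B| - 1) for A, B nonempty in Z/pZ.
|A| = 3, |B| = 2, p = 29.
CD lower bound = min(29, 3 + 2 - 1) = min(29, 4) = 4.
Compute A + B mod 29 directly:
a = 8: 8+1=9, 8+7=15
a = 16: 16+1=17, 16+7=23
a = 28: 28+1=0, 28+7=6
A + B = {0, 6, 9, 15, 17, 23}, so |A + B| = 6.
Verify: 6 ≥ 4? Yes ✓.

CD lower bound = 4, actual |A + B| = 6.


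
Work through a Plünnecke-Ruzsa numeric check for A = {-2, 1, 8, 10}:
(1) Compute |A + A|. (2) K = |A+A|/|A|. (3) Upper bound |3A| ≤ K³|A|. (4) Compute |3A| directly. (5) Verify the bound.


|A| = 4.
Step 1: Compute A + A by enumerating all 16 pairs.
A + A = {-4, -1, 2, 6, 8, 9, 11, 16, 18, 20}, so |A + A| = 10.
Step 2: Doubling constant K = |A + A|/|A| = 10/4 = 10/4 ≈ 2.5000.
Step 3: Plünnecke-Ruzsa gives |3A| ≤ K³·|A| = (2.5000)³ · 4 ≈ 62.5000.
Step 4: Compute 3A = A + A + A directly by enumerating all triples (a,b,c) ∈ A³; |3A| = 20.
Step 5: Check 20 ≤ 62.5000? Yes ✓.

K = 10/4, Plünnecke-Ruzsa bound K³|A| ≈ 62.5000, |3A| = 20, inequality holds.


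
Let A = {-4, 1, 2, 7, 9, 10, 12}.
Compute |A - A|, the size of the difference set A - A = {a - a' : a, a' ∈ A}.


A - A = {a - a' : a, a' ∈ A}; |A| = 7.
Bounds: 2|A|-1 ≤ |A - A| ≤ |A|² - |A| + 1, i.e. 13 ≤ |A - A| ≤ 43.
Note: 0 ∈ A - A always (from a - a). The set is symmetric: if d ∈ A - A then -d ∈ A - A.
Enumerate nonzero differences d = a - a' with a > a' (then include -d):
Positive differences: {1, 2, 3, 5, 6, 7, 8, 9, 10, 11, 13, 14, 16}
Full difference set: {0} ∪ (positive diffs) ∪ (negative diffs).
|A - A| = 1 + 2·13 = 27 (matches direct enumeration: 27).

|A - A| = 27


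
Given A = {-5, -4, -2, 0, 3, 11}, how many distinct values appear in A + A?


A + A = {a + a' : a, a' ∈ A}; |A| = 6.
General bounds: 2|A| - 1 ≤ |A + A| ≤ |A|(|A|+1)/2, i.e. 11 ≤ |A + A| ≤ 21.
Lower bound 2|A|-1 is attained iff A is an arithmetic progression.
Enumerate sums a + a' for a ≤ a' (symmetric, so this suffices):
a = -5: -5+-5=-10, -5+-4=-9, -5+-2=-7, -5+0=-5, -5+3=-2, -5+11=6
a = -4: -4+-4=-8, -4+-2=-6, -4+0=-4, -4+3=-1, -4+11=7
a = -2: -2+-2=-4, -2+0=-2, -2+3=1, -2+11=9
a = 0: 0+0=0, 0+3=3, 0+11=11
a = 3: 3+3=6, 3+11=14
a = 11: 11+11=22
Distinct sums: {-10, -9, -8, -7, -6, -5, -4, -2, -1, 0, 1, 3, 6, 7, 9, 11, 14, 22}
|A + A| = 18

|A + A| = 18


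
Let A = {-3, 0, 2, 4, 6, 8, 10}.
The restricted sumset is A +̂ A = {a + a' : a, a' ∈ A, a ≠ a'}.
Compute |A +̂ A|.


Restricted sumset: A +̂ A = {a + a' : a ∈ A, a' ∈ A, a ≠ a'}.
Equivalently, take A + A and drop any sum 2a that is achievable ONLY as a + a for a ∈ A (i.e. sums representable only with equal summands).
Enumerate pairs (a, a') with a < a' (symmetric, so each unordered pair gives one sum; this covers all a ≠ a'):
  -3 + 0 = -3
  -3 + 2 = -1
  -3 + 4 = 1
  -3 + 6 = 3
  -3 + 8 = 5
  -3 + 10 = 7
  0 + 2 = 2
  0 + 4 = 4
  0 + 6 = 6
  0 + 8 = 8
  0 + 10 = 10
  2 + 4 = 6
  2 + 6 = 8
  2 + 8 = 10
  2 + 10 = 12
  4 + 6 = 10
  4 + 8 = 12
  4 + 10 = 14
  6 + 8 = 14
  6 + 10 = 16
  8 + 10 = 18
Collected distinct sums: {-3, -1, 1, 2, 3, 4, 5, 6, 7, 8, 10, 12, 14, 16, 18}
|A +̂ A| = 15
(Reference bound: |A +̂ A| ≥ 2|A| - 3 for |A| ≥ 2, with |A| = 7 giving ≥ 11.)

|A +̂ A| = 15


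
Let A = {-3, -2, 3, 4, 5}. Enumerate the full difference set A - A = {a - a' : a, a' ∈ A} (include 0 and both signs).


A - A = {a - a' : a, a' ∈ A}.
Compute a - a' for each ordered pair (a, a'):
a = -3: -3--3=0, -3--2=-1, -3-3=-6, -3-4=-7, -3-5=-8
a = -2: -2--3=1, -2--2=0, -2-3=-5, -2-4=-6, -2-5=-7
a = 3: 3--3=6, 3--2=5, 3-3=0, 3-4=-1, 3-5=-2
a = 4: 4--3=7, 4--2=6, 4-3=1, 4-4=0, 4-5=-1
a = 5: 5--3=8, 5--2=7, 5-3=2, 5-4=1, 5-5=0
Collecting distinct values (and noting 0 appears from a-a):
A - A = {-8, -7, -6, -5, -2, -1, 0, 1, 2, 5, 6, 7, 8}
|A - A| = 13

A - A = {-8, -7, -6, -5, -2, -1, 0, 1, 2, 5, 6, 7, 8}


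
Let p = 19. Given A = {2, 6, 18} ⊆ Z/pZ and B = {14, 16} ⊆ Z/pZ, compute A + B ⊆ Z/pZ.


Work in Z/19Z: reduce every sum a + b modulo 19.
Enumerate all 6 pairs:
a = 2: 2+14=16, 2+16=18
a = 6: 6+14=1, 6+16=3
a = 18: 18+14=13, 18+16=15
Distinct residues collected: {1, 3, 13, 15, 16, 18}
|A + B| = 6 (out of 19 total residues).

A + B = {1, 3, 13, 15, 16, 18}


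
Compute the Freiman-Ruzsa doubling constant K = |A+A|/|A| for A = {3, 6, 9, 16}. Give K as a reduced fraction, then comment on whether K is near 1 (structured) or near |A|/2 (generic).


|A| = 4.
Compute A + A by enumerating all 16 pairs.
A + A = {6, 9, 12, 15, 18, 19, 22, 25, 32}, so |A + A| = 9.
K = |A + A| / |A| = 9/4 (already in lowest terms) ≈ 2.2500.
Reference: AP of size 4 gives K = 7/4 ≈ 1.7500; a fully generic set of size 4 gives K ≈ 2.5000.

|A| = 4, |A + A| = 9, K = 9/4.


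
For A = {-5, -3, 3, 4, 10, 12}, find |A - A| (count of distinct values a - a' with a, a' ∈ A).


A - A = {a - a' : a, a' ∈ A}; |A| = 6.
Bounds: 2|A|-1 ≤ |A - A| ≤ |A|² - |A| + 1, i.e. 11 ≤ |A - A| ≤ 31.
Note: 0 ∈ A - A always (from a - a). The set is symmetric: if d ∈ A - A then -d ∈ A - A.
Enumerate nonzero differences d = a - a' with a > a' (then include -d):
Positive differences: {1, 2, 6, 7, 8, 9, 13, 15, 17}
Full difference set: {0} ∪ (positive diffs) ∪ (negative diffs).
|A - A| = 1 + 2·9 = 19 (matches direct enumeration: 19).

|A - A| = 19


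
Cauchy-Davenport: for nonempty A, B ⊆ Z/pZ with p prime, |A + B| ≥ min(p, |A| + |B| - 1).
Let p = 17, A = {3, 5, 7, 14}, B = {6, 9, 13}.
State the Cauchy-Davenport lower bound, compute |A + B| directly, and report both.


Cauchy-Davenport: |A + B| ≥ min(p, |A| + |B| - 1) for A, B nonempty in Z/pZ.
|A| = 4, |B| = 3, p = 17.
CD lower bound = min(17, 4 + 3 - 1) = min(17, 6) = 6.
Compute A + B mod 17 directly:
a = 3: 3+6=9, 3+9=12, 3+13=16
a = 5: 5+6=11, 5+9=14, 5+13=1
a = 7: 7+6=13, 7+9=16, 7+13=3
a = 14: 14+6=3, 14+9=6, 14+13=10
A + B = {1, 3, 6, 9, 10, 11, 12, 13, 14, 16}, so |A + B| = 10.
Verify: 10 ≥ 6? Yes ✓.

CD lower bound = 6, actual |A + B| = 10.


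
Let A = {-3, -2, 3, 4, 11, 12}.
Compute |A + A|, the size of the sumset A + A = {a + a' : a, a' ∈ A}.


A + A = {a + a' : a, a' ∈ A}; |A| = 6.
General bounds: 2|A| - 1 ≤ |A + A| ≤ |A|(|A|+1)/2, i.e. 11 ≤ |A + A| ≤ 21.
Lower bound 2|A|-1 is attained iff A is an arithmetic progression.
Enumerate sums a + a' for a ≤ a' (symmetric, so this suffices):
a = -3: -3+-3=-6, -3+-2=-5, -3+3=0, -3+4=1, -3+11=8, -3+12=9
a = -2: -2+-2=-4, -2+3=1, -2+4=2, -2+11=9, -2+12=10
a = 3: 3+3=6, 3+4=7, 3+11=14, 3+12=15
a = 4: 4+4=8, 4+11=15, 4+12=16
a = 11: 11+11=22, 11+12=23
a = 12: 12+12=24
Distinct sums: {-6, -5, -4, 0, 1, 2, 6, 7, 8, 9, 10, 14, 15, 16, 22, 23, 24}
|A + A| = 17

|A + A| = 17


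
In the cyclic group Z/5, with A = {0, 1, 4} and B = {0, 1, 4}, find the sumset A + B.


Work in Z/5Z: reduce every sum a + b modulo 5.
Enumerate all 9 pairs:
a = 0: 0+0=0, 0+1=1, 0+4=4
a = 1: 1+0=1, 1+1=2, 1+4=0
a = 4: 4+0=4, 4+1=0, 4+4=3
Distinct residues collected: {0, 1, 2, 3, 4}
|A + B| = 5 (out of 5 total residues).

A + B = {0, 1, 2, 3, 4}


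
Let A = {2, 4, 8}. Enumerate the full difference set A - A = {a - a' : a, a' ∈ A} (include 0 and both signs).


A - A = {a - a' : a, a' ∈ A}.
Compute a - a' for each ordered pair (a, a'):
a = 2: 2-2=0, 2-4=-2, 2-8=-6
a = 4: 4-2=2, 4-4=0, 4-8=-4
a = 8: 8-2=6, 8-4=4, 8-8=0
Collecting distinct values (and noting 0 appears from a-a):
A - A = {-6, -4, -2, 0, 2, 4, 6}
|A - A| = 7

A - A = {-6, -4, -2, 0, 2, 4, 6}


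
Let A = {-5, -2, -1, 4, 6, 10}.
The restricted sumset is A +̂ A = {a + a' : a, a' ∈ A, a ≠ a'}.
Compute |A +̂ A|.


Restricted sumset: A +̂ A = {a + a' : a ∈ A, a' ∈ A, a ≠ a'}.
Equivalently, take A + A and drop any sum 2a that is achievable ONLY as a + a for a ∈ A (i.e. sums representable only with equal summands).
Enumerate pairs (a, a') with a < a' (symmetric, so each unordered pair gives one sum; this covers all a ≠ a'):
  -5 + -2 = -7
  -5 + -1 = -6
  -5 + 4 = -1
  -5 + 6 = 1
  -5 + 10 = 5
  -2 + -1 = -3
  -2 + 4 = 2
  -2 + 6 = 4
  -2 + 10 = 8
  -1 + 4 = 3
  -1 + 6 = 5
  -1 + 10 = 9
  4 + 6 = 10
  4 + 10 = 14
  6 + 10 = 16
Collected distinct sums: {-7, -6, -3, -1, 1, 2, 3, 4, 5, 8, 9, 10, 14, 16}
|A +̂ A| = 14
(Reference bound: |A +̂ A| ≥ 2|A| - 3 for |A| ≥ 2, with |A| = 6 giving ≥ 9.)

|A +̂ A| = 14


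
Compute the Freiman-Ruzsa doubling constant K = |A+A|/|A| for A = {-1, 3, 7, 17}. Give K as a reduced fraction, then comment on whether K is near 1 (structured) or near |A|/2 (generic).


|A| = 4.
Compute A + A by enumerating all 16 pairs.
A + A = {-2, 2, 6, 10, 14, 16, 20, 24, 34}, so |A + A| = 9.
K = |A + A| / |A| = 9/4 (already in lowest terms) ≈ 2.2500.
Reference: AP of size 4 gives K = 7/4 ≈ 1.7500; a fully generic set of size 4 gives K ≈ 2.5000.

|A| = 4, |A + A| = 9, K = 9/4.


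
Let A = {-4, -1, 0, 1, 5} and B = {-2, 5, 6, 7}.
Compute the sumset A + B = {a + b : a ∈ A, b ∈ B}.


A + B = {a + b : a ∈ A, b ∈ B}.
Enumerate all |A|·|B| = 5·4 = 20 pairs (a, b) and collect distinct sums.
a = -4: -4+-2=-6, -4+5=1, -4+6=2, -4+7=3
a = -1: -1+-2=-3, -1+5=4, -1+6=5, -1+7=6
a = 0: 0+-2=-2, 0+5=5, 0+6=6, 0+7=7
a = 1: 1+-2=-1, 1+5=6, 1+6=7, 1+7=8
a = 5: 5+-2=3, 5+5=10, 5+6=11, 5+7=12
Collecting distinct sums: A + B = {-6, -3, -2, -1, 1, 2, 3, 4, 5, 6, 7, 8, 10, 11, 12}
|A + B| = 15

A + B = {-6, -3, -2, -1, 1, 2, 3, 4, 5, 6, 7, 8, 10, 11, 12}


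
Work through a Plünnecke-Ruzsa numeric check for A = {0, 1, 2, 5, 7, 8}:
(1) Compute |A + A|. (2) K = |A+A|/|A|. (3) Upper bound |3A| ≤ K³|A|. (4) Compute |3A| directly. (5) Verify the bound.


|A| = 6.
Step 1: Compute A + A by enumerating all 36 pairs.
A + A = {0, 1, 2, 3, 4, 5, 6, 7, 8, 9, 10, 12, 13, 14, 15, 16}, so |A + A| = 16.
Step 2: Doubling constant K = |A + A|/|A| = 16/6 = 16/6 ≈ 2.6667.
Step 3: Plünnecke-Ruzsa gives |3A| ≤ K³·|A| = (2.6667)³ · 6 ≈ 113.7778.
Step 4: Compute 3A = A + A + A directly by enumerating all triples (a,b,c) ∈ A³; |3A| = 25.
Step 5: Check 25 ≤ 113.7778? Yes ✓.

K = 16/6, Plünnecke-Ruzsa bound K³|A| ≈ 113.7778, |3A| = 25, inequality holds.


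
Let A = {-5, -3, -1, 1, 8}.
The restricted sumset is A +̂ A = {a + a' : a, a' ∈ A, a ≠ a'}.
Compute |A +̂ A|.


Restricted sumset: A +̂ A = {a + a' : a ∈ A, a' ∈ A, a ≠ a'}.
Equivalently, take A + A and drop any sum 2a that is achievable ONLY as a + a for a ∈ A (i.e. sums representable only with equal summands).
Enumerate pairs (a, a') with a < a' (symmetric, so each unordered pair gives one sum; this covers all a ≠ a'):
  -5 + -3 = -8
  -5 + -1 = -6
  -5 + 1 = -4
  -5 + 8 = 3
  -3 + -1 = -4
  -3 + 1 = -2
  -3 + 8 = 5
  -1 + 1 = 0
  -1 + 8 = 7
  1 + 8 = 9
Collected distinct sums: {-8, -6, -4, -2, 0, 3, 5, 7, 9}
|A +̂ A| = 9
(Reference bound: |A +̂ A| ≥ 2|A| - 3 for |A| ≥ 2, with |A| = 5 giving ≥ 7.)

|A +̂ A| = 9


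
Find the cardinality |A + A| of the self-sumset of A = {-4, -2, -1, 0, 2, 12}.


A + A = {a + a' : a, a' ∈ A}; |A| = 6.
General bounds: 2|A| - 1 ≤ |A + A| ≤ |A|(|A|+1)/2, i.e. 11 ≤ |A + A| ≤ 21.
Lower bound 2|A|-1 is attained iff A is an arithmetic progression.
Enumerate sums a + a' for a ≤ a' (symmetric, so this suffices):
a = -4: -4+-4=-8, -4+-2=-6, -4+-1=-5, -4+0=-4, -4+2=-2, -4+12=8
a = -2: -2+-2=-4, -2+-1=-3, -2+0=-2, -2+2=0, -2+12=10
a = -1: -1+-1=-2, -1+0=-1, -1+2=1, -1+12=11
a = 0: 0+0=0, 0+2=2, 0+12=12
a = 2: 2+2=4, 2+12=14
a = 12: 12+12=24
Distinct sums: {-8, -6, -5, -4, -3, -2, -1, 0, 1, 2, 4, 8, 10, 11, 12, 14, 24}
|A + A| = 17

|A + A| = 17


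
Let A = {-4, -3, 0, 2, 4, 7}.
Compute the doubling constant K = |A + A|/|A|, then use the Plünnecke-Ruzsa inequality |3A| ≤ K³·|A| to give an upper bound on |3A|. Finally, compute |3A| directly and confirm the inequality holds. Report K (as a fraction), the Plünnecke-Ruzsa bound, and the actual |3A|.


|A| = 6.
Step 1: Compute A + A by enumerating all 36 pairs.
A + A = {-8, -7, -6, -4, -3, -2, -1, 0, 1, 2, 3, 4, 6, 7, 8, 9, 11, 14}, so |A + A| = 18.
Step 2: Doubling constant K = |A + A|/|A| = 18/6 = 18/6 ≈ 3.0000.
Step 3: Plünnecke-Ruzsa gives |3A| ≤ K³·|A| = (3.0000)³ · 6 ≈ 162.0000.
Step 4: Compute 3A = A + A + A directly by enumerating all triples (a,b,c) ∈ A³; |3A| = 31.
Step 5: Check 31 ≤ 162.0000? Yes ✓.

K = 18/6, Plünnecke-Ruzsa bound K³|A| ≈ 162.0000, |3A| = 31, inequality holds.


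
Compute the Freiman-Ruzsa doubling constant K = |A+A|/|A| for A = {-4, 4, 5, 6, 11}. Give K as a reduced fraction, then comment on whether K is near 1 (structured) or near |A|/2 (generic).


|A| = 5.
Compute A + A by enumerating all 25 pairs.
A + A = {-8, 0, 1, 2, 7, 8, 9, 10, 11, 12, 15, 16, 17, 22}, so |A + A| = 14.
K = |A + A| / |A| = 14/5 (already in lowest terms) ≈ 2.8000.
Reference: AP of size 5 gives K = 9/5 ≈ 1.8000; a fully generic set of size 5 gives K ≈ 3.0000.

|A| = 5, |A + A| = 14, K = 14/5.


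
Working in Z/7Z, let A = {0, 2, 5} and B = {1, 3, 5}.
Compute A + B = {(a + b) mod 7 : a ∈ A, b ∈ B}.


Work in Z/7Z: reduce every sum a + b modulo 7.
Enumerate all 9 pairs:
a = 0: 0+1=1, 0+3=3, 0+5=5
a = 2: 2+1=3, 2+3=5, 2+5=0
a = 5: 5+1=6, 5+3=1, 5+5=3
Distinct residues collected: {0, 1, 3, 5, 6}
|A + B| = 5 (out of 7 total residues).

A + B = {0, 1, 3, 5, 6}


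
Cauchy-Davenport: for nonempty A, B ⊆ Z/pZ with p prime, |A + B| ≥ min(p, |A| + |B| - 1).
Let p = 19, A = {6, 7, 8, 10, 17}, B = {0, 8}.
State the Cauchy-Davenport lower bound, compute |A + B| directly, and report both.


Cauchy-Davenport: |A + B| ≥ min(p, |A| + |B| - 1) for A, B nonempty in Z/pZ.
|A| = 5, |B| = 2, p = 19.
CD lower bound = min(19, 5 + 2 - 1) = min(19, 6) = 6.
Compute A + B mod 19 directly:
a = 6: 6+0=6, 6+8=14
a = 7: 7+0=7, 7+8=15
a = 8: 8+0=8, 8+8=16
a = 10: 10+0=10, 10+8=18
a = 17: 17+0=17, 17+8=6
A + B = {6, 7, 8, 10, 14, 15, 16, 17, 18}, so |A + B| = 9.
Verify: 9 ≥ 6? Yes ✓.

CD lower bound = 6, actual |A + B| = 9.


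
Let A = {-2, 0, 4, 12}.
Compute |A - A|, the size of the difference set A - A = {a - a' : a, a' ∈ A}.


A - A = {a - a' : a, a' ∈ A}; |A| = 4.
Bounds: 2|A|-1 ≤ |A - A| ≤ |A|² - |A| + 1, i.e. 7 ≤ |A - A| ≤ 13.
Note: 0 ∈ A - A always (from a - a). The set is symmetric: if d ∈ A - A then -d ∈ A - A.
Enumerate nonzero differences d = a - a' with a > a' (then include -d):
Positive differences: {2, 4, 6, 8, 12, 14}
Full difference set: {0} ∪ (positive diffs) ∪ (negative diffs).
|A - A| = 1 + 2·6 = 13 (matches direct enumeration: 13).

|A - A| = 13


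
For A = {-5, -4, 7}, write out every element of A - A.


A - A = {a - a' : a, a' ∈ A}.
Compute a - a' for each ordered pair (a, a'):
a = -5: -5--5=0, -5--4=-1, -5-7=-12
a = -4: -4--5=1, -4--4=0, -4-7=-11
a = 7: 7--5=12, 7--4=11, 7-7=0
Collecting distinct values (and noting 0 appears from a-a):
A - A = {-12, -11, -1, 0, 1, 11, 12}
|A - A| = 7

A - A = {-12, -11, -1, 0, 1, 11, 12}


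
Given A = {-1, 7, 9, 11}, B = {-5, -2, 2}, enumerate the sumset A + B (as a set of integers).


A + B = {a + b : a ∈ A, b ∈ B}.
Enumerate all |A|·|B| = 4·3 = 12 pairs (a, b) and collect distinct sums.
a = -1: -1+-5=-6, -1+-2=-3, -1+2=1
a = 7: 7+-5=2, 7+-2=5, 7+2=9
a = 9: 9+-5=4, 9+-2=7, 9+2=11
a = 11: 11+-5=6, 11+-2=9, 11+2=13
Collecting distinct sums: A + B = {-6, -3, 1, 2, 4, 5, 6, 7, 9, 11, 13}
|A + B| = 11

A + B = {-6, -3, 1, 2, 4, 5, 6, 7, 9, 11, 13}


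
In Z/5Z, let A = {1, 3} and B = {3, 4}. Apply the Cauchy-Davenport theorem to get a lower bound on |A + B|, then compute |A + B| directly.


Cauchy-Davenport: |A + B| ≥ min(p, |A| + |B| - 1) for A, B nonempty in Z/pZ.
|A| = 2, |B| = 2, p = 5.
CD lower bound = min(5, 2 + 2 - 1) = min(5, 3) = 3.
Compute A + B mod 5 directly:
a = 1: 1+3=4, 1+4=0
a = 3: 3+3=1, 3+4=2
A + B = {0, 1, 2, 4}, so |A + B| = 4.
Verify: 4 ≥ 3? Yes ✓.

CD lower bound = 3, actual |A + B| = 4.


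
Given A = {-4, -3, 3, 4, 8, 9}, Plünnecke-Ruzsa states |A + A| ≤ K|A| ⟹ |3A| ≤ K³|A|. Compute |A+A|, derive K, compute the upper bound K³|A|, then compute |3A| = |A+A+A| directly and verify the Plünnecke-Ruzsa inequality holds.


|A| = 6.
Step 1: Compute A + A by enumerating all 36 pairs.
A + A = {-8, -7, -6, -1, 0, 1, 4, 5, 6, 7, 8, 11, 12, 13, 16, 17, 18}, so |A + A| = 17.
Step 2: Doubling constant K = |A + A|/|A| = 17/6 = 17/6 ≈ 2.8333.
Step 3: Plünnecke-Ruzsa gives |3A| ≤ K³·|A| = (2.8333)³ · 6 ≈ 136.4722.
Step 4: Compute 3A = A + A + A directly by enumerating all triples (a,b,c) ∈ A³; |3A| = 33.
Step 5: Check 33 ≤ 136.4722? Yes ✓.

K = 17/6, Plünnecke-Ruzsa bound K³|A| ≈ 136.4722, |3A| = 33, inequality holds.


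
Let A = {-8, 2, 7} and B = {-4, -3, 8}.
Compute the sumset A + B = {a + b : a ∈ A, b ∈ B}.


A + B = {a + b : a ∈ A, b ∈ B}.
Enumerate all |A|·|B| = 3·3 = 9 pairs (a, b) and collect distinct sums.
a = -8: -8+-4=-12, -8+-3=-11, -8+8=0
a = 2: 2+-4=-2, 2+-3=-1, 2+8=10
a = 7: 7+-4=3, 7+-3=4, 7+8=15
Collecting distinct sums: A + B = {-12, -11, -2, -1, 0, 3, 4, 10, 15}
|A + B| = 9

A + B = {-12, -11, -2, -1, 0, 3, 4, 10, 15}


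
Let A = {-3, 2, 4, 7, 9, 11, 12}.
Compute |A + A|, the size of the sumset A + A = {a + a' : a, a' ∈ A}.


A + A = {a + a' : a, a' ∈ A}; |A| = 7.
General bounds: 2|A| - 1 ≤ |A + A| ≤ |A|(|A|+1)/2, i.e. 13 ≤ |A + A| ≤ 28.
Lower bound 2|A|-1 is attained iff A is an arithmetic progression.
Enumerate sums a + a' for a ≤ a' (symmetric, so this suffices):
a = -3: -3+-3=-6, -3+2=-1, -3+4=1, -3+7=4, -3+9=6, -3+11=8, -3+12=9
a = 2: 2+2=4, 2+4=6, 2+7=9, 2+9=11, 2+11=13, 2+12=14
a = 4: 4+4=8, 4+7=11, 4+9=13, 4+11=15, 4+12=16
a = 7: 7+7=14, 7+9=16, 7+11=18, 7+12=19
a = 9: 9+9=18, 9+11=20, 9+12=21
a = 11: 11+11=22, 11+12=23
a = 12: 12+12=24
Distinct sums: {-6, -1, 1, 4, 6, 8, 9, 11, 13, 14, 15, 16, 18, 19, 20, 21, 22, 23, 24}
|A + A| = 19

|A + A| = 19


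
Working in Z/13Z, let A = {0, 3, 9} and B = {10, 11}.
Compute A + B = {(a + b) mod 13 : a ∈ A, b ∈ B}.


Work in Z/13Z: reduce every sum a + b modulo 13.
Enumerate all 6 pairs:
a = 0: 0+10=10, 0+11=11
a = 3: 3+10=0, 3+11=1
a = 9: 9+10=6, 9+11=7
Distinct residues collected: {0, 1, 6, 7, 10, 11}
|A + B| = 6 (out of 13 total residues).

A + B = {0, 1, 6, 7, 10, 11}


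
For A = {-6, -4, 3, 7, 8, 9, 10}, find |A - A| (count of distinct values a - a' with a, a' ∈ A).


A - A = {a - a' : a, a' ∈ A}; |A| = 7.
Bounds: 2|A|-1 ≤ |A - A| ≤ |A|² - |A| + 1, i.e. 13 ≤ |A - A| ≤ 43.
Note: 0 ∈ A - A always (from a - a). The set is symmetric: if d ∈ A - A then -d ∈ A - A.
Enumerate nonzero differences d = a - a' with a > a' (then include -d):
Positive differences: {1, 2, 3, 4, 5, 6, 7, 9, 11, 12, 13, 14, 15, 16}
Full difference set: {0} ∪ (positive diffs) ∪ (negative diffs).
|A - A| = 1 + 2·14 = 29 (matches direct enumeration: 29).

|A - A| = 29


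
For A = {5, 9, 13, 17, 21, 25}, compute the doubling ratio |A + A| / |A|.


|A| = 6.
Compute A + A by enumerating all 36 pairs.
A + A = {10, 14, 18, 22, 26, 30, 34, 38, 42, 46, 50}, so |A + A| = 11.
K = |A + A| / |A| = 11/6 (already in lowest terms) ≈ 1.8333.
Reference: AP of size 6 gives K = 11/6 ≈ 1.8333; a fully generic set of size 6 gives K ≈ 3.5000.

|A| = 6, |A + A| = 11, K = 11/6.


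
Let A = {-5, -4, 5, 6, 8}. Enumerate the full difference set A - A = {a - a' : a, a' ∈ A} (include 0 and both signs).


A - A = {a - a' : a, a' ∈ A}.
Compute a - a' for each ordered pair (a, a'):
a = -5: -5--5=0, -5--4=-1, -5-5=-10, -5-6=-11, -5-8=-13
a = -4: -4--5=1, -4--4=0, -4-5=-9, -4-6=-10, -4-8=-12
a = 5: 5--5=10, 5--4=9, 5-5=0, 5-6=-1, 5-8=-3
a = 6: 6--5=11, 6--4=10, 6-5=1, 6-6=0, 6-8=-2
a = 8: 8--5=13, 8--4=12, 8-5=3, 8-6=2, 8-8=0
Collecting distinct values (and noting 0 appears from a-a):
A - A = {-13, -12, -11, -10, -9, -3, -2, -1, 0, 1, 2, 3, 9, 10, 11, 12, 13}
|A - A| = 17

A - A = {-13, -12, -11, -10, -9, -3, -2, -1, 0, 1, 2, 3, 9, 10, 11, 12, 13}


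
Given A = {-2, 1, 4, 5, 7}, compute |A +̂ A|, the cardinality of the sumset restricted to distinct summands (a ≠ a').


Restricted sumset: A +̂ A = {a + a' : a ∈ A, a' ∈ A, a ≠ a'}.
Equivalently, take A + A and drop any sum 2a that is achievable ONLY as a + a for a ∈ A (i.e. sums representable only with equal summands).
Enumerate pairs (a, a') with a < a' (symmetric, so each unordered pair gives one sum; this covers all a ≠ a'):
  -2 + 1 = -1
  -2 + 4 = 2
  -2 + 5 = 3
  -2 + 7 = 5
  1 + 4 = 5
  1 + 5 = 6
  1 + 7 = 8
  4 + 5 = 9
  4 + 7 = 11
  5 + 7 = 12
Collected distinct sums: {-1, 2, 3, 5, 6, 8, 9, 11, 12}
|A +̂ A| = 9
(Reference bound: |A +̂ A| ≥ 2|A| - 3 for |A| ≥ 2, with |A| = 5 giving ≥ 7.)

|A +̂ A| = 9


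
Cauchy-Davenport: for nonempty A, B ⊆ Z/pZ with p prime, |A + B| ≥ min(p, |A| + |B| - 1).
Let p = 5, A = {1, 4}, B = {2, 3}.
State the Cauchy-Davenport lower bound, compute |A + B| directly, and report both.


Cauchy-Davenport: |A + B| ≥ min(p, |A| + |B| - 1) for A, B nonempty in Z/pZ.
|A| = 2, |B| = 2, p = 5.
CD lower bound = min(5, 2 + 2 - 1) = min(5, 3) = 3.
Compute A + B mod 5 directly:
a = 1: 1+2=3, 1+3=4
a = 4: 4+2=1, 4+3=2
A + B = {1, 2, 3, 4}, so |A + B| = 4.
Verify: 4 ≥ 3? Yes ✓.

CD lower bound = 3, actual |A + B| = 4.


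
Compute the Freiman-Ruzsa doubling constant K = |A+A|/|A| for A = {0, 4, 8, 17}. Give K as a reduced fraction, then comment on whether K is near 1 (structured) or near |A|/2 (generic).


|A| = 4.
Compute A + A by enumerating all 16 pairs.
A + A = {0, 4, 8, 12, 16, 17, 21, 25, 34}, so |A + A| = 9.
K = |A + A| / |A| = 9/4 (already in lowest terms) ≈ 2.2500.
Reference: AP of size 4 gives K = 7/4 ≈ 1.7500; a fully generic set of size 4 gives K ≈ 2.5000.

|A| = 4, |A + A| = 9, K = 9/4.


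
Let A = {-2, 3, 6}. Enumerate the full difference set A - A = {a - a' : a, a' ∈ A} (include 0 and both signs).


A - A = {a - a' : a, a' ∈ A}.
Compute a - a' for each ordered pair (a, a'):
a = -2: -2--2=0, -2-3=-5, -2-6=-8
a = 3: 3--2=5, 3-3=0, 3-6=-3
a = 6: 6--2=8, 6-3=3, 6-6=0
Collecting distinct values (and noting 0 appears from a-a):
A - A = {-8, -5, -3, 0, 3, 5, 8}
|A - A| = 7

A - A = {-8, -5, -3, 0, 3, 5, 8}


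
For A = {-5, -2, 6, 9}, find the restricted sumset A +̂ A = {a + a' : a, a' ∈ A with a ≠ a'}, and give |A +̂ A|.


Restricted sumset: A +̂ A = {a + a' : a ∈ A, a' ∈ A, a ≠ a'}.
Equivalently, take A + A and drop any sum 2a that is achievable ONLY as a + a for a ∈ A (i.e. sums representable only with equal summands).
Enumerate pairs (a, a') with a < a' (symmetric, so each unordered pair gives one sum; this covers all a ≠ a'):
  -5 + -2 = -7
  -5 + 6 = 1
  -5 + 9 = 4
  -2 + 6 = 4
  -2 + 9 = 7
  6 + 9 = 15
Collected distinct sums: {-7, 1, 4, 7, 15}
|A +̂ A| = 5
(Reference bound: |A +̂ A| ≥ 2|A| - 3 for |A| ≥ 2, with |A| = 4 giving ≥ 5.)

|A +̂ A| = 5


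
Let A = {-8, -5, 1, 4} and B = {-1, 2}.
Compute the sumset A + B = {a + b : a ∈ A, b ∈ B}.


A + B = {a + b : a ∈ A, b ∈ B}.
Enumerate all |A|·|B| = 4·2 = 8 pairs (a, b) and collect distinct sums.
a = -8: -8+-1=-9, -8+2=-6
a = -5: -5+-1=-6, -5+2=-3
a = 1: 1+-1=0, 1+2=3
a = 4: 4+-1=3, 4+2=6
Collecting distinct sums: A + B = {-9, -6, -3, 0, 3, 6}
|A + B| = 6

A + B = {-9, -6, -3, 0, 3, 6}
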